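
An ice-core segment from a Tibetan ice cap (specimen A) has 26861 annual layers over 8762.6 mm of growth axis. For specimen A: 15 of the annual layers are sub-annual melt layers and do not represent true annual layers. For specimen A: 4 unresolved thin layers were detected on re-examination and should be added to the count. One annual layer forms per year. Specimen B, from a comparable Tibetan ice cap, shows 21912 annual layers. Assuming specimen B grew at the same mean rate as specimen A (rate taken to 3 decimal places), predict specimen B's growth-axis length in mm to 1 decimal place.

Specimen A: adjusted count: 26861 − 15 + 4 = 26850 annual layers.
A: Extension rate ≈ 8762.6 / 26850 = 0.326 mm/yr.
Length of B = 0.326 × 21912 = 7143.3 mm.

7143.3 mm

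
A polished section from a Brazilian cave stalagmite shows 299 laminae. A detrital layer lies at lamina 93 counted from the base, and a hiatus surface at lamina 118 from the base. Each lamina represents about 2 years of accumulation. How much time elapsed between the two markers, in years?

The two markers are separated by 118 − 93 = 25 laminae.
25 laminae at 2 years each span 25 × 2 = 50 years.

50 years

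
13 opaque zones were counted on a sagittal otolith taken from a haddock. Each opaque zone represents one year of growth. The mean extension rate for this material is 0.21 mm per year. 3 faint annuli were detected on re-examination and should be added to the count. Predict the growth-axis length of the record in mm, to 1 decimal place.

3.4 mm

After corrections the count is 13 + 3 = 16 opaque zones.
Length ≈ 0.21 × 16 = 3.4 mm.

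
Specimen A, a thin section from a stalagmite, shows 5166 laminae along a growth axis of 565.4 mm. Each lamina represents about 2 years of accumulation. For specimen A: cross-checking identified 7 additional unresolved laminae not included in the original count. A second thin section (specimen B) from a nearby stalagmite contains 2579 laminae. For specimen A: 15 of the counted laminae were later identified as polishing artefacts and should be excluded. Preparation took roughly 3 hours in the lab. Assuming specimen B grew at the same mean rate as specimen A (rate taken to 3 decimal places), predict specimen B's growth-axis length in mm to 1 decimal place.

283.7 mm

Specimen A: true lamina count = 5166 − 15 + 7 = 5158.
Specimen A: at 2 years per lamina, 5158 × 2 = 10316 years.
A: Extension rate ≈ 565.4 / 10316 = 0.055 mm/year.
Specimen B: 2579 laminae at 2 years each span 2579 × 2 = 5158 years. For B, 0.055 mm/year × 5158 years = 283.7 mm.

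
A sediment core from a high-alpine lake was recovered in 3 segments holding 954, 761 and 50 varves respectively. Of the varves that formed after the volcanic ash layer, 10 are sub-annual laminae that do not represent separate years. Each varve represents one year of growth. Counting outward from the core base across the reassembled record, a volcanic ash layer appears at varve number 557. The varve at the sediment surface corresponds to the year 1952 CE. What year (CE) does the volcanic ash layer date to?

754 CE

Total varves = 954 + 761 + 50 = 1765.
Between varve 557 and the sediment surface there are 1765 − 557 = 1208 varves.
Removing the 10 false varves leaves 1208 − 10 = 1198 true varves beyond the volcanic ash layer.
1952 − 1198 = 754 CE.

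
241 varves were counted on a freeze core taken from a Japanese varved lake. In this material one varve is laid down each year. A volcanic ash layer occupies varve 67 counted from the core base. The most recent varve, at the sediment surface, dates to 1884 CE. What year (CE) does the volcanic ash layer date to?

Between varve 67 and the sediment surface there are 241 − 67 = 174 varves.
The varve at the sediment surface is 1884 CE, so the volcanic ash layer dates to 1884 − 174 = 1710 CE.

1710 CE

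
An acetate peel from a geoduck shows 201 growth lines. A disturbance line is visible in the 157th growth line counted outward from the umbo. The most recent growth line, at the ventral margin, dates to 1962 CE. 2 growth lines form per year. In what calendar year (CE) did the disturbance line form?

Between growth line 157 and the ventral margin there are 201 − 157 = 44 growth lines.
Dividing by 2 growth lines per year: 44 / 2 = 22 years.
Counting back 22 years from 1962 CE places the disturbance line in 1962 − 22 = 1940 CE.

1940 CE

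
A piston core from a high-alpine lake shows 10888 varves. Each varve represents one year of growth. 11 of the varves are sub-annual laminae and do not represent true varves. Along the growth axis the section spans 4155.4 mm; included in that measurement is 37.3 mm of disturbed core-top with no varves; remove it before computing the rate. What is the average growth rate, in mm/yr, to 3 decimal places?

0.379 mm/yr

Correcting the raw count gives 10888 − 11 = 10877 true varves.
The growth record spans 4155.4 − 37.3 = 4118.1 mm.
Extension rate ≈ 4118.1 / 10877 = 0.379 mm/yr.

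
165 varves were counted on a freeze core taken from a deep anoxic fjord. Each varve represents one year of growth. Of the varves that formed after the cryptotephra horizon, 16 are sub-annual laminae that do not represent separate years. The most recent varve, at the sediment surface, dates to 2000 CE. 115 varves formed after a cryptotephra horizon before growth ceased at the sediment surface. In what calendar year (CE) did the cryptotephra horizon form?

1901 CE

115 varves formed after the cryptotephra horizon.
Excluding 16 false varves: 115 − 16 = 99.
The varve at the sediment surface is 2000 CE, so the cryptotephra horizon dates to 2000 − 99 = 1901 CE.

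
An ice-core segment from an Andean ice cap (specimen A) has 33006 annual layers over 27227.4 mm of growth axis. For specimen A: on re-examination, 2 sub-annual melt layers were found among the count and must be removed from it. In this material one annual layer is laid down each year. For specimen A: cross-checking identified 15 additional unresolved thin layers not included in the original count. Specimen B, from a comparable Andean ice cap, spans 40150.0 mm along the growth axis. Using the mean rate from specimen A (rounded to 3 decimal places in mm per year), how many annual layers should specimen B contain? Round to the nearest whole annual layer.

Specimen A: adjusted count: 33006 − 2 + 15 = 33019 annual layers.
A: Mean rate = 27227.4 mm / 33019 years ≈ 0.825 mm per year.
B spans 40150.0 / 0.825 = 48666.67 years ≈ 48667 annual layers.

48667 annual layers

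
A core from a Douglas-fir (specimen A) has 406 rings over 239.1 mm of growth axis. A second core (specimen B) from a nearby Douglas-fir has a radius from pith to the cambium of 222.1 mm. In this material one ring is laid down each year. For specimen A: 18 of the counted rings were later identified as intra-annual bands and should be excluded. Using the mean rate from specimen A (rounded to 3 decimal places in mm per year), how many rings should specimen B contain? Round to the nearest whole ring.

Specimen A: true ring count = 406 − 18 = 388.
A: Mean rate = 239.1 mm / 388 years ≈ 0.616 mm per year.
For B, 222.1 / 0.616 = 360.55 years ≈ 361 rings.

361 rings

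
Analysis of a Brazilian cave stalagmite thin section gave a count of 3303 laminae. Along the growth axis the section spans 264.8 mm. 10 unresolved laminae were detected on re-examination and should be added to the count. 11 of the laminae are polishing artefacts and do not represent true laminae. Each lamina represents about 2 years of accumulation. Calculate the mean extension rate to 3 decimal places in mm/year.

0.040 mm/year

True lamina count = 3303 − 11 + 10 = 3302.
Multiplying by 2 years per lamina: 3302 × 2 = 6604 years.
Mean rate = 264.8 mm / 6604 years ≈ 0.040 mm/year.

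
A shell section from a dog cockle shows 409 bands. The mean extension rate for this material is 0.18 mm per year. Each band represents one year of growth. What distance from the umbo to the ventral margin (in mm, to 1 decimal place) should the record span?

73.6 mm

409 years of growth are recorded.
Predicted length = 0.18 mm/year × 409 years = 73.6 mm.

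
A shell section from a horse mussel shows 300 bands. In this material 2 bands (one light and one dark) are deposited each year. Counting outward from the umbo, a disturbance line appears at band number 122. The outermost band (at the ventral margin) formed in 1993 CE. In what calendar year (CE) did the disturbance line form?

Between band 122 and the ventral margin there are 300 − 122 = 178 bands.
178 bands at 2 per year is 178 / 2 = 89 years.
The band at the ventral margin is 1993 CE, so the disturbance line dates to 1993 − 89 = 1904 CE.

1904 CE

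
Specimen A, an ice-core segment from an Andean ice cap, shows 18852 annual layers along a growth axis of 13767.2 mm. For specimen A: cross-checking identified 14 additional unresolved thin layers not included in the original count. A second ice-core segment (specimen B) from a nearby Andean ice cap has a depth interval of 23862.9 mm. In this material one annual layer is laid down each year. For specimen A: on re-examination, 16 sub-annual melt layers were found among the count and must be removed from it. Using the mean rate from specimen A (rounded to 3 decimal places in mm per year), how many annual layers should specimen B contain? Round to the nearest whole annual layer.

32689 annual layers

Specimen A: true annual layer count = 18852 − 16 + 14 = 18850.
A: Extension rate ≈ 13767.2 / 18850 = 0.730 mm per year.
Specimen B: 23862.9 mm / 0.730 mm per year = 32688.90 years ≈ 32689 annual layers.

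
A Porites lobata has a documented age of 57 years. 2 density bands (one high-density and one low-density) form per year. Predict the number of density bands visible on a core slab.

114 density bands

Expected density bands: 57 × 2 = 114.
So 114 density bands should be present.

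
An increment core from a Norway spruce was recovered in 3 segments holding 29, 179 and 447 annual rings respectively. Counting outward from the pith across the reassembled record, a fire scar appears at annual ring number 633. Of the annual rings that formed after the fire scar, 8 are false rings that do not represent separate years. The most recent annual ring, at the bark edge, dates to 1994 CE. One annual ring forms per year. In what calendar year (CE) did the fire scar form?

1980 CE

Total annual rings = 29 + 179 + 447 = 655.
The fire scar sits at annual ring 633 from the pith, so 655 − 633 = 22 annual rings formed after it.
Removing the 8 false annual rings leaves 22 − 8 = 14 true annual rings beyond the fire scar.
The annual ring at the bark edge is 1994 CE, so the fire scar dates to 1994 − 14 = 1980 CE.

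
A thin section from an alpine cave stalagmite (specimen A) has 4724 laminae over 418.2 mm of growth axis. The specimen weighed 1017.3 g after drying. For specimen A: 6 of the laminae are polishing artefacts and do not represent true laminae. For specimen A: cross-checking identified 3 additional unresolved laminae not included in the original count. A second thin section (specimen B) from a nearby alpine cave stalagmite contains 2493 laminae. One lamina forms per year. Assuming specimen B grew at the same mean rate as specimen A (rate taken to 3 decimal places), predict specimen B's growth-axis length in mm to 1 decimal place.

Specimen A: true lamina count = 4724 − 6 + 3 = 4721.
A: 418.2 mm over 4721 years gives 418.2 / 4721 ≈ 0.089 mm/yr.
B's length ≈ 0.089 × 2493 = 221.9 mm.

221.9 mm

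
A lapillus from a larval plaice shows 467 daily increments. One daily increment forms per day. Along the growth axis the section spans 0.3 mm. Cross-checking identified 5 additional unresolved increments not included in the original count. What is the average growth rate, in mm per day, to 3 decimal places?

Adjusted count: 467 + 5 = 472 daily increments.
Mean rate = 0.3 mm / 472 days ≈ 0.001 mm per day.

0.001 mm per day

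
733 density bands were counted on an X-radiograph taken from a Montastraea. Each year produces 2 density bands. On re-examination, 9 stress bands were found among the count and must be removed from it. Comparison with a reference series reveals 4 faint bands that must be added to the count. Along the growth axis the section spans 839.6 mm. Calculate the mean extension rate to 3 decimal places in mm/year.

2.307 mm/year

True density band count = 733 − 9 + 4 = 728.
With 2 density bands per year, 728 / 2 = 364 years.
839.6 mm over 364 years gives 839.6 / 364 ≈ 2.307 mm/year.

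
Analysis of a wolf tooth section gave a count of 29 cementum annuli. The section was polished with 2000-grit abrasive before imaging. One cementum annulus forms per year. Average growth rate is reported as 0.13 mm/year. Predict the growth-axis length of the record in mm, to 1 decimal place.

3.8 mm

29 years of growth are recorded.
29 years at 0.13 mm/year gives 0.13 × 29 = 3.8 mm.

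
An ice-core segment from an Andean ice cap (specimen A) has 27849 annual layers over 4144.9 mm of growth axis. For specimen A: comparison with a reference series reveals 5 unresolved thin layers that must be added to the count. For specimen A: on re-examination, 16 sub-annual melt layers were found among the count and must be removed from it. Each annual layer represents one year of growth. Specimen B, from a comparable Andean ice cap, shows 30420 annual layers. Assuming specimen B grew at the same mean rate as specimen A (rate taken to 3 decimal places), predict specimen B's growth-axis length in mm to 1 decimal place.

4532.6 mm

Specimen A: after corrections the count is 27849 − 16 + 5 = 27838 annual layers.
A: Extension rate ≈ 4144.9 / 27838 = 0.149 mm/year.
For B, 0.149 mm/year × 30420 years = 4532.6 mm.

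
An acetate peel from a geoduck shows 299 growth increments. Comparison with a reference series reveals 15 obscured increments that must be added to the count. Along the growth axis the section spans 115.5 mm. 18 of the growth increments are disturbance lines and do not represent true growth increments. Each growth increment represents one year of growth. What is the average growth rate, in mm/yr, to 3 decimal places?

0.390 mm/yr

Adjusted count: 299 − 18 + 15 = 296 growth increments.
Extension rate ≈ 115.5 / 296 = 0.390 mm/yr.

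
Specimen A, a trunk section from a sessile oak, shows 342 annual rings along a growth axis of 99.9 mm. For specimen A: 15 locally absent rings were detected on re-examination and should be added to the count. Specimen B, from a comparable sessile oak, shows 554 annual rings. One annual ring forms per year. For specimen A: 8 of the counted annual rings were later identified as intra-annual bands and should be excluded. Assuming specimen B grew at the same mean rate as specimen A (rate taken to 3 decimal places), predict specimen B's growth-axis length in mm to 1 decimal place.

158.4 mm

Specimen A: after corrections the count is 342 − 8 + 15 = 349 annual rings.
A: 99.9 mm over 349 years gives 99.9 / 349 ≈ 0.286 mm/yr.
Length of B = 0.286 × 554 = 158.4 mm.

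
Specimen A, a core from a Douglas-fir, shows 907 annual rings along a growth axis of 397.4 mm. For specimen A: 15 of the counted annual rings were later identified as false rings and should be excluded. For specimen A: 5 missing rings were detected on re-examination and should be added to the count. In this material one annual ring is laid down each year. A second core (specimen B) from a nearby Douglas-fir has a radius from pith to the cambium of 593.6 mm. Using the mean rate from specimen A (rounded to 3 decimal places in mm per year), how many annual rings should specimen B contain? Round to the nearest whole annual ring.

1340 annual rings

Specimen A: true annual ring count = 907 − 15 + 5 = 897.
A: Extension rate ≈ 397.4 / 897 = 0.443 mm/year.
For B, 593.6 / 0.443 = 1339.95 years ≈ 1340 annual rings.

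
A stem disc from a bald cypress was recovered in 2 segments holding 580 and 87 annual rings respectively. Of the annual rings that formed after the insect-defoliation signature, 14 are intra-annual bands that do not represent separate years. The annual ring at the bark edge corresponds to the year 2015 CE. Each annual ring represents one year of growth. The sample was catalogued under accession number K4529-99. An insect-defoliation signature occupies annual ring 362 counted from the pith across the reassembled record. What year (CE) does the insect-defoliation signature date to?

Total annual rings = 580 + 87 = 667.
667 − 362 = 305 annual rings lie beyond the insect-defoliation signature toward the bark edge.
Removing the 14 false annual rings leaves 305 − 14 = 291 true annual rings beyond the insect-defoliation signature.
The annual ring at the bark edge is 2015 CE, so the insect-defoliation signature dates to 2015 − 291 = 1724 CE.

1724 CE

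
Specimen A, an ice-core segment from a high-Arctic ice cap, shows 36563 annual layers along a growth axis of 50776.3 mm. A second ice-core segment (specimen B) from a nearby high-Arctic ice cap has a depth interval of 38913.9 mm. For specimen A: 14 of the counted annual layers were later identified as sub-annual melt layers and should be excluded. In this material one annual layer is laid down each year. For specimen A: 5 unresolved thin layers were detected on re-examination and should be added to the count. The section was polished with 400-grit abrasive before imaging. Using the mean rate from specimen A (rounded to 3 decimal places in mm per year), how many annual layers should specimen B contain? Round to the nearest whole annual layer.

Specimen A: after corrections the count is 36563 − 14 + 5 = 36554 annual layers.
A: 50776.3 mm over 36554 years gives 50776.3 / 36554 ≈ 1.389 mm/year.
Specimen B: 38913.9 mm / 1.389 mm per year = 28015.77 years ≈ 28016 annual layers.

28016 annual layers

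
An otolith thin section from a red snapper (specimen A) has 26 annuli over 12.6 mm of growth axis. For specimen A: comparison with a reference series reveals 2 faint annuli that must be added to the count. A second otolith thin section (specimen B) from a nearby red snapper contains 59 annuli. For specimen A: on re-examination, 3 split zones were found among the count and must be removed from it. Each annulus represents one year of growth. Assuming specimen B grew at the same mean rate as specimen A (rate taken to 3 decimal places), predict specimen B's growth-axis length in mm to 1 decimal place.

Specimen A: after corrections the count is 26 − 3 + 2 = 25 annuli.
A: Mean rate = 12.6 mm / 25 years ≈ 0.504 mm per year.
Length of B = 0.504 × 59 = 29.7 mm.

29.7 mm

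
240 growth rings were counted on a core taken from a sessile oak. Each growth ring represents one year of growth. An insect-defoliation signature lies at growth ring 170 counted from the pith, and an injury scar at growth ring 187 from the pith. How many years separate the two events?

Separation: 187 − 170 = 17 growth rings.
At one growth ring per year, 17 years elapsed between them.

17 years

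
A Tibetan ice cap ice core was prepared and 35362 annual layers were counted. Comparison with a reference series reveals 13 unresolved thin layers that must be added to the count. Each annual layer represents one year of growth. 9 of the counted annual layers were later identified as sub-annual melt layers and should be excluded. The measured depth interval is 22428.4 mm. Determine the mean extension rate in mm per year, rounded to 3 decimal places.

0.634 mm per year

Adjusted count: 35362 − 9 + 13 = 35366 annual layers.
22428.4 mm over 35366 years gives 22428.4 / 35366 ≈ 0.634 mm per year.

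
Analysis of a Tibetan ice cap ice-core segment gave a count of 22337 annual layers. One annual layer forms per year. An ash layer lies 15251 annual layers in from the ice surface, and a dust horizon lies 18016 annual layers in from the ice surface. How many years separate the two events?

2765 years

The two markers are separated by 18016 − 15251 = 2765 annual layers.
That is 2765 years at one annual layer per year.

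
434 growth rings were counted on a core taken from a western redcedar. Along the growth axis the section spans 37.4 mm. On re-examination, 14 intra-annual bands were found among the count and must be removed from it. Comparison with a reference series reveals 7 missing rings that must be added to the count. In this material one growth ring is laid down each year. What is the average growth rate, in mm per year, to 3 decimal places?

0.088 mm per year

Correcting the raw count gives 434 − 14 + 7 = 427 true growth rings.
Extension rate ≈ 37.4 / 427 = 0.088 mm per year.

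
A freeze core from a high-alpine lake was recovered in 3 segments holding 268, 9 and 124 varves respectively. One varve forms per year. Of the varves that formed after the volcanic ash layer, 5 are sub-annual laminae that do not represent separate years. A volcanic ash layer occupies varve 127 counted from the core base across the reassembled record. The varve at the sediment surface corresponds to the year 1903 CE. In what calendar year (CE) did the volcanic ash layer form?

Total varves = 268 + 9 + 124 = 401.
The volcanic ash layer sits at varve 127 from the core base, so 401 − 127 = 274 varves formed after it.
Removing the 5 false varves leaves 274 − 5 = 269 true varves beyond the volcanic ash layer.
Counting back 269 years from 1903 CE places the volcanic ash layer in 1903 − 269 = 1634 CE.

1634 CE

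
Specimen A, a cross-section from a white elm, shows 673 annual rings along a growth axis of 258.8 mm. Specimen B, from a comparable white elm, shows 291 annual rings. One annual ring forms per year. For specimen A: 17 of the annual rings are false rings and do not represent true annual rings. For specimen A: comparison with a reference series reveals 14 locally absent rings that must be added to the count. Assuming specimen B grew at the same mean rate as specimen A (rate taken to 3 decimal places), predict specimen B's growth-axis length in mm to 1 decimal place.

Specimen A: adjusted count: 673 − 17 + 14 = 670 annual rings.
A: Extension rate ≈ 258.8 / 670 = 0.386 mm/year.
B's length ≈ 0.386 × 291 = 112.3 mm.

112.3 mm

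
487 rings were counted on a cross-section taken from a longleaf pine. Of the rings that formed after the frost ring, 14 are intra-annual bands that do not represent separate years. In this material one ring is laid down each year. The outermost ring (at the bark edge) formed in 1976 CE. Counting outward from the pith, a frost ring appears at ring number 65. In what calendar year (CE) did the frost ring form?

Between ring 65 and the bark edge there are 487 − 65 = 422 rings.
Removing the 14 false rings leaves 422 − 14 = 408 true rings beyond the frost ring.
The ring at the bark edge is 1976 CE, so the frost ring dates to 1976 − 408 = 1568 CE.

1568 CE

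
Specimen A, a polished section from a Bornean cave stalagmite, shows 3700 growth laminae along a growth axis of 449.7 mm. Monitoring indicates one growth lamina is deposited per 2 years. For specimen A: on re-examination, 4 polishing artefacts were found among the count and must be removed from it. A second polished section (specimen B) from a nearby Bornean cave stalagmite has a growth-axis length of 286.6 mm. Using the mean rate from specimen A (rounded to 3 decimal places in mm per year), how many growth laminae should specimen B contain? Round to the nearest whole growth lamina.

Specimen A: true growth lamina count = 3700 − 4 = 3696.
Specimen A: at 2 years per growth lamina, 3696 × 2 = 7392 years.
A: 449.7 mm over 7392 years gives 449.7 / 7392 ≈ 0.061 mm per year.
B spans 286.6 / 0.061 = 4698.36 years; at 2 years per growth lamina that is 4698.36 / 2 ≈ 2349 growth laminae.

2349 growth laminae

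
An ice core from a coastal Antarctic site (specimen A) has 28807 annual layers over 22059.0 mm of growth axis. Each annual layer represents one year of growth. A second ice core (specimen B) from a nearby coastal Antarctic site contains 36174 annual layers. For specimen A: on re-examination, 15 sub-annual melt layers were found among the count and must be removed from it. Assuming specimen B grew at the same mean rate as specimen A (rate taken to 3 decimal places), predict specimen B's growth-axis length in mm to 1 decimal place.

Specimen A: true annual layer count = 28807 − 15 = 28792.
A: Extension rate ≈ 22059.0 / 28792 = 0.766 mm/year.
For B, 0.766 mm/year × 36174 years = 27709.3 mm.

27709.3 mm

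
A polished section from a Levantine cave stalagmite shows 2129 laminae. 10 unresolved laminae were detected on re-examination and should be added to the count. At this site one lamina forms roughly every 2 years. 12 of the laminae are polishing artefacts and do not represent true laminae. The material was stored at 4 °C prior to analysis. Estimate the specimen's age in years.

4254 yr

Correcting the raw count gives 2129 − 12 + 10 = 2127 true laminae.
Multiplying by 2 years per lamina: 2127 × 2 = 4254 years.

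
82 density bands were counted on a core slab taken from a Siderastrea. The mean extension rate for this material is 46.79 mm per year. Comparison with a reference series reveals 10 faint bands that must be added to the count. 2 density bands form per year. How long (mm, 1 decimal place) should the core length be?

True density band count = 82 + 10 = 92.
92 density bands at 2 per year is 92 / 2 = 46 years.
Predicted length = 46.79 mm/year × 46 years = 2152.3 mm.

2152.3 mm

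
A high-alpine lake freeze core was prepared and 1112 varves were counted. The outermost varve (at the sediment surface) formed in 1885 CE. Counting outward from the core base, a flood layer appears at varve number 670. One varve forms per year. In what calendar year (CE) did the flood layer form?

1443 CE

The flood layer sits at varve 670 from the core base, so 1112 − 670 = 442 varves formed after it.
1885 − 442 = 1443 CE.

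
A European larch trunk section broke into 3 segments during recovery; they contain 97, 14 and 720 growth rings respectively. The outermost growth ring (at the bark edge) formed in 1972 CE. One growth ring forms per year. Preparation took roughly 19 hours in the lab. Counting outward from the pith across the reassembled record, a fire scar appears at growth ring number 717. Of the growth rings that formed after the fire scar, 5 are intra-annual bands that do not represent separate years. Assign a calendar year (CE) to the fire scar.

Total growth rings = 97 + 14 + 720 = 831.
The fire scar sits at growth ring 717 from the pith, so 831 − 717 = 114 growth rings formed after it.
Removing the 5 false growth rings leaves 114 − 5 = 109 true growth rings beyond the fire scar.
Counting back 109 years from 1972 CE places the fire scar in 1972 − 109 = 1863 CE.

1863 CE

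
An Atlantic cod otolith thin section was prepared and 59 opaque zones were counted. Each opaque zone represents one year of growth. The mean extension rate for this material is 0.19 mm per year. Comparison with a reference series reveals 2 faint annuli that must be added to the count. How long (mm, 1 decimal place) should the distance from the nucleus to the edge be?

11.6 mm

Adjusted count: 59 + 2 = 61 opaque zones.
61 years at 0.19 mm/year gives 0.19 × 61 = 11.6 mm.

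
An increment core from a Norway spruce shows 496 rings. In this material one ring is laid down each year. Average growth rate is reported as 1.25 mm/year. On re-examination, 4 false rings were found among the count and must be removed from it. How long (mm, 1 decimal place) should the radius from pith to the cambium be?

615.0 mm

Adjusted count: 496 − 4 = 492 rings.
492 years at 1.25 mm/year gives 1.25 × 492 = 615.0 mm.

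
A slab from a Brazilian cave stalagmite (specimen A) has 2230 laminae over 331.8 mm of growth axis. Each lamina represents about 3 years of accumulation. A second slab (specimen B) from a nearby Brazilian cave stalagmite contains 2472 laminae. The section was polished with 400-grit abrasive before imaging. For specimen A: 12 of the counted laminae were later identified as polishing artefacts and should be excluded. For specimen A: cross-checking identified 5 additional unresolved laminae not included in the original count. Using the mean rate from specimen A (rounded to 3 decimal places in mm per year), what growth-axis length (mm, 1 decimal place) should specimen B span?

370.8 mm

Specimen A: true lamina count = 2230 − 12 + 5 = 2223.
Specimen A: multiplying by 3 years per lamina: 2223 × 3 = 6669 years.
A: Mean rate = 331.8 mm / 6669 years ≈ 0.050 mm/yr.
Specimen B: 2472 laminae at 3 years each span 2472 × 3 = 7416 years. B's length ≈ 0.050 × 7416 = 370.8 mm.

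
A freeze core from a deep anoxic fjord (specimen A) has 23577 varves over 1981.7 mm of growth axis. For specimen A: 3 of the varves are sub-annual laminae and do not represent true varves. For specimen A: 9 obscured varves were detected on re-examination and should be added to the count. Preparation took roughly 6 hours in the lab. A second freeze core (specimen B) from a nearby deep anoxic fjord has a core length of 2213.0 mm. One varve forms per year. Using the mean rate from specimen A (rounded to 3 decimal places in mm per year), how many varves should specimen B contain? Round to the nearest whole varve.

26345 varves

Specimen A: after corrections the count is 23577 − 3 + 9 = 23583 varves.
A: Extension rate ≈ 1981.7 / 23583 = 0.084 mm per year.
Specimen B: 2213.0 mm / 0.084 mm per year = 26345.24 years ≈ 26345 varves.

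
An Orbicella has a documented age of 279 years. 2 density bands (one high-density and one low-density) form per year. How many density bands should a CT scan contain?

With 2 density bands per year, 279 years would produce 279 × 2 = 558 density bands.
So 558 density bands should be present.

558 density bands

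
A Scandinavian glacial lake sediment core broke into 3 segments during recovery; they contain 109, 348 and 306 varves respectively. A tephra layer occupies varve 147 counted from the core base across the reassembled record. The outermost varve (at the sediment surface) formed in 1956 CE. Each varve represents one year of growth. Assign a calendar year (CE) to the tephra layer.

1340 CE

Total varves = 109 + 348 + 306 = 763.
Between varve 147 and the sediment surface there are 763 − 147 = 616 varves.
The varve at the sediment surface is 1956 CE, so the tephra layer dates to 1956 − 616 = 1340 CE.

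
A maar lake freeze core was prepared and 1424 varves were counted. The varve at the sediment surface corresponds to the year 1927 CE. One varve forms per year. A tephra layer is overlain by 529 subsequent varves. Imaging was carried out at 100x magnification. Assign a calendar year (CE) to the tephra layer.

529 varves formed after the tephra layer.
The varve at the sediment surface is 1927 CE, so the tephra layer dates to 1927 − 529 = 1398 CE.

1398 CE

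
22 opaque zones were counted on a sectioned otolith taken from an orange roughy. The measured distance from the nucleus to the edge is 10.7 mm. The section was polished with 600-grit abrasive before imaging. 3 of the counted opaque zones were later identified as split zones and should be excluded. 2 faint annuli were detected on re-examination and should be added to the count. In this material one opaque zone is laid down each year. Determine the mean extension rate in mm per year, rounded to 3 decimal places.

0.510 mm per year

After corrections the count is 22 − 3 + 2 = 21 opaque zones.
Extension rate ≈ 10.7 / 21 = 0.510 mm per year.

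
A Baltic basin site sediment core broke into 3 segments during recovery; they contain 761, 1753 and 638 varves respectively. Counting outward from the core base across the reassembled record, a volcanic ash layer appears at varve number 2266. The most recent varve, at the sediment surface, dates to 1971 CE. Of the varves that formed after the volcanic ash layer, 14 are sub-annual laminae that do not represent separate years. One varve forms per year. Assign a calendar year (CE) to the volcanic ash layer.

Total varves = 761 + 1753 + 638 = 3152.
3152 − 2266 = 886 varves lie beyond the volcanic ash layer toward the sediment surface.
Excluding 14 false varves: 886 − 14 = 872.
Counting back 872 years from 1971 CE places the volcanic ash layer in 1971 − 872 = 1099 CE.

1099 CE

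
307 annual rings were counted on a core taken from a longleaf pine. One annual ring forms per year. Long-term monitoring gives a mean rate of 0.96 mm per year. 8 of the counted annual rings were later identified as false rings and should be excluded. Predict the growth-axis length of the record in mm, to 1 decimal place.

287.0 mm

True annual ring count = 307 − 8 = 299.
Predicted length = 0.96 mm/year × 299 years = 287.0 mm.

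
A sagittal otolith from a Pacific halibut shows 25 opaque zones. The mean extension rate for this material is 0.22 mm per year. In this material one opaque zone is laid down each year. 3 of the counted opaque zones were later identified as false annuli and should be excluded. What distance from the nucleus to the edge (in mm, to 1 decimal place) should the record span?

4.8 mm

After corrections the count is 25 − 3 = 22 opaque zones.
Length ≈ 0.22 × 22 = 4.8 mm.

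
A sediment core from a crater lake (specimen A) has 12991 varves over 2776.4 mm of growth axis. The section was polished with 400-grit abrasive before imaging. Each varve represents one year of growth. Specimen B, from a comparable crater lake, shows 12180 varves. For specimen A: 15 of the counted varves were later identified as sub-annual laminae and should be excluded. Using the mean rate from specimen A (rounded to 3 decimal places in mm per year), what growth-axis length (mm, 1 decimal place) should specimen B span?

2606.5 mm

Specimen A: true varve count = 12991 − 15 = 12976.
A: 2776.4 mm over 12976 years gives 2776.4 / 12976 ≈ 0.214 mm/year.
For B, 0.214 mm/year × 12180 years = 2606.5 mm.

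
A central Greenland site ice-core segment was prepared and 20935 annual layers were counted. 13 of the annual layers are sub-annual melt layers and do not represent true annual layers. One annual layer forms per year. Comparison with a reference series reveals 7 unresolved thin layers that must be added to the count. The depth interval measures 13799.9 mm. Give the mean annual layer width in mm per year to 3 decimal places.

True annual layer count = 20935 − 13 + 7 = 20929.
13799.9 mm over 20929 years gives 13799.9 / 20929 ≈ 0.659 mm per year.

0.659 mm per year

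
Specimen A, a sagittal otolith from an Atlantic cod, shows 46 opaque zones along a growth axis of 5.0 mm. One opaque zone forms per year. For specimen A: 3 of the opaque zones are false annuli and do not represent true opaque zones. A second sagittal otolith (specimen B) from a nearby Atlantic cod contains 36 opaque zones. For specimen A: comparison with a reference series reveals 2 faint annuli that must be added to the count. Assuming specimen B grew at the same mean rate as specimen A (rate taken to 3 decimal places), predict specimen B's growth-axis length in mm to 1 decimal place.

Specimen A: correcting the raw count gives 46 − 3 + 2 = 45 true opaque zones.
A: Mean rate = 5.0 mm / 45 years ≈ 0.111 mm/yr.
For B, 0.111 mm/year × 36 years = 4.0 mm.

4.0 mm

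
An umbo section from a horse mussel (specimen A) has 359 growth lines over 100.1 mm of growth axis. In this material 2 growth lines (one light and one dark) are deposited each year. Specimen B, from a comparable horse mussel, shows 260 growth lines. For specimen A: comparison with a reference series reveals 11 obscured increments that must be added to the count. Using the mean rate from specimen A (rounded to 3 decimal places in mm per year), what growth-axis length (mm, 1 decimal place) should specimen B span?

Specimen A: true growth line count = 359 + 11 = 370.
Specimen A: with 2 growth lines per year, 370 / 2 = 185 years.
A: 100.1 mm over 185 years gives 100.1 / 185 ≈ 0.541 mm/year.
Specimen B: with 2 growth lines per year, 260 / 2 = 130 years. Length of B = 0.541 × 130 = 70.3 mm.

70.3 mm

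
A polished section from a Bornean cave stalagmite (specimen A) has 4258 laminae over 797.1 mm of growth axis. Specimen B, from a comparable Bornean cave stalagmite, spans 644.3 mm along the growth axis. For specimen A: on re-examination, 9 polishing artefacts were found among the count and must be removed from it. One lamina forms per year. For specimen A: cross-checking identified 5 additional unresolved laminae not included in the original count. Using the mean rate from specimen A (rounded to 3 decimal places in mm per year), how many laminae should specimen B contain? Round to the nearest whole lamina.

Specimen A: after corrections the count is 4258 − 9 + 5 = 4254 laminae.
A: Mean rate = 797.1 mm / 4254 years ≈ 0.187 mm per year.
For B, 644.3 / 0.187 = 3445.45 years ≈ 3445 laminae.

3445 laminae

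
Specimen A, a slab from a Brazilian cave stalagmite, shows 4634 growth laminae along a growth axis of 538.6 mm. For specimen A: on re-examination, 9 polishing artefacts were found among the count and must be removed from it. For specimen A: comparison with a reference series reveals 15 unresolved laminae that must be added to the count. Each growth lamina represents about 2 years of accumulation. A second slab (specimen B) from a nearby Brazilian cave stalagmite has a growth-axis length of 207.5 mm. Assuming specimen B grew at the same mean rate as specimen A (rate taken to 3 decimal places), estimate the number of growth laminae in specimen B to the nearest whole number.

1789 growth laminae

Specimen A: adjusted count: 4634 − 9 + 15 = 4640 growth laminae.
Specimen A: multiplying by 2 years per growth lamina: 4640 × 2 = 9280 years.
A: Mean rate = 538.6 mm / 9280 years ≈ 0.058 mm/yr.
Specimen B: 207.5 mm / 0.058 mm per year = 3577.59 years; at 2 years per growth lamina that is 3577.59 / 2 ≈ 1789 growth laminae.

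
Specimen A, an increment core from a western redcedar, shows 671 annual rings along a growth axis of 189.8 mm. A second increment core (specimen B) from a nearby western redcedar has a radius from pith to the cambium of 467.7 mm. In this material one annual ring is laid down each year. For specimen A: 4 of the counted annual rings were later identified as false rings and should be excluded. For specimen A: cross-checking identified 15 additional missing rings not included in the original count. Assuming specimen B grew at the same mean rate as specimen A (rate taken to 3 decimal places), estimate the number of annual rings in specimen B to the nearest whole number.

Specimen A: true annual ring count = 671 − 4 + 15 = 682.
A: Mean rate = 189.8 mm / 682 years ≈ 0.278 mm/yr.
For B, 467.7 / 0.278 = 1682.37 years ≈ 1682 annual rings.

1682 annual rings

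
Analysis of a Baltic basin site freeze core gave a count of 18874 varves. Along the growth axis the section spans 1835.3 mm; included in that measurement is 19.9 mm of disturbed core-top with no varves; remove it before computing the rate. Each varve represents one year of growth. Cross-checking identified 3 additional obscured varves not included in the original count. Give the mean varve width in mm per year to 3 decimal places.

After corrections the count is 18874 + 3 = 18877 varves.
The growth record spans 1835.3 − 19.9 = 1815.4 mm.
Extension rate ≈ 1815.4 / 18877 = 0.096 mm per year.

0.096 mm per year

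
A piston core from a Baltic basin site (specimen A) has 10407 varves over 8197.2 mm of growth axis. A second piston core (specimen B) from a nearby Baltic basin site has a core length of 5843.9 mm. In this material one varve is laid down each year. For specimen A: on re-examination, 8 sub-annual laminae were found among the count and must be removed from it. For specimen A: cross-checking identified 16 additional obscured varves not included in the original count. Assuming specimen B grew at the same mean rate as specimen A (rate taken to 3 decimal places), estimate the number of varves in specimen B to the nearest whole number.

7426 varves

Specimen A: after corrections the count is 10407 − 8 + 16 = 10415 varves.
A: Extension rate ≈ 8197.2 / 10415 = 0.787 mm per year.
B spans 5843.9 / 0.787 = 7425.54 years ≈ 7426 varves.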